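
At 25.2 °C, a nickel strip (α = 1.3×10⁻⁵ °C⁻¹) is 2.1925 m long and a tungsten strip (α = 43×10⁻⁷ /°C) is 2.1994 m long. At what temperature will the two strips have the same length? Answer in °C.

L₁(1 + α₁ΔT) = L₂(1 + α₂ΔT) ⇒ ΔT = (L₂ − L₁)/(α₁L₁ − α₂L₂)
L₂ − L₁ = 2.1994 − 2.1925 = 6.90×10⁻³ m
α₁L₁ − α₂L₂ = 1.3×10⁻⁵×2.1925 − 43×10⁻⁷×2.1994 = 1.904508×10⁻⁵ m/K
ΔT = 6.90×10⁻³ / 1.904508×10⁻⁵ = 362.298 K
T = 25.2 + 362.298 = 387.498 °C

T = 387.5 °C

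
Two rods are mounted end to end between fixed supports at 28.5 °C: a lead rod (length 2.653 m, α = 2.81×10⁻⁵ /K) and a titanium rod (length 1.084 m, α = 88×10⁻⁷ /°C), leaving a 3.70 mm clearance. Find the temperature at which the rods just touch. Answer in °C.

Gap closes when ΔL₁ + ΔL₂ = 3.70 mm = 3.70×10⁻³ m
(α₁L₁ + α₂L₂)ΔT = g
α₁L₁ + α₂L₂ = 2.81×10⁻⁵×2.653 + 88×10⁻⁷×1.084 = 8.40885×10⁻⁵ m/K
ΔT = 3.70×10⁻³ / 8.40885×10⁻⁵ = 44.001 K
T = 28.5 + 44.001 = 72.501 °C

T = 72.5 °C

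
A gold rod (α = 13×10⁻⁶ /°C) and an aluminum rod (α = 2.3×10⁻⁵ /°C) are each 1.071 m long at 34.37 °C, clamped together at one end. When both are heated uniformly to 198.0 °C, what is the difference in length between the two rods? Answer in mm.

ΔT = 163.63 K
gold: ΔL = 13×10⁻⁶ × 1.071 m × 163.63 = 2.2782×10⁻³ m = 2.2782 mm
aluminum: ΔL = 2.3×10⁻⁵ × 1.071 m × 163.63 = 4.0307×10⁻³ m = 4.0307 mm
difference = 4.0307 − 2.2782 = 1.7525 mm

1.75 mm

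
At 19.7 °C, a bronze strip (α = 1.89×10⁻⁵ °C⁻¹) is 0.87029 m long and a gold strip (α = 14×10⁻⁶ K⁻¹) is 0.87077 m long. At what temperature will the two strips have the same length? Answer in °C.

T = 132.4 °C

Equal length when α₁L₁ΔT − α₂L₂ΔT = L₂ − L₁ = 4.80×10⁻⁴ m
α₁L₁ = 1.6448481×10⁻⁵, α₂L₂ = 1.219078×10⁻⁵ → Δ(αL) = 4.257701×10⁻⁶ m/K
ΔT = 4.80×10⁻⁴ / 4.257701×10⁻⁶ = 112.737 K, so T = 19.7 + 112.737 = 132.437 °C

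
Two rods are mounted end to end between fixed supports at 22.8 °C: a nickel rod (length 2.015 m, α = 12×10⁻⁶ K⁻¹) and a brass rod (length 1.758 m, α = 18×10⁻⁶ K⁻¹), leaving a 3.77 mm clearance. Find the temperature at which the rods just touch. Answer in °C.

α₁L₁ = 2.418×10⁻⁵ m/K, α₂L₂ = 3.1644×10⁻⁵ m/K → total 5.5824×10⁻⁵ m/K
ΔT = g/(α₁L₁+α₂L₂) = 3.77×10⁻³ / 5.5824×10⁻⁵ = 67.534 K
T = 22.8 + 67.534 = 90.334 °C

T = 90.3 °C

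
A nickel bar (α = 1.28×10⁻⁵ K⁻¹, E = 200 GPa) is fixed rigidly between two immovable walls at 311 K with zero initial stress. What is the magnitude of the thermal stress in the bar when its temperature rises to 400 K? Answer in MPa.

Fully constrained: the free strain ε = αΔT is blocked, so σ = Eε = EαΔT.
|ΔT| = 89 K
σ = 200×10⁹ × 1.28×10⁻⁵ × 89 = 2.28×10⁸ Pa

σ = 228 MPa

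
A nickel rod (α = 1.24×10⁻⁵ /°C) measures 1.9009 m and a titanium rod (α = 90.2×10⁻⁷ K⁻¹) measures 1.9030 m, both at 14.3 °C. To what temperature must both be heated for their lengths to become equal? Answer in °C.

T = 342.1 °C

L₁(1 + α₁ΔT) = L₂(1 + α₂ΔT) ⇒ ΔT = (L₂ − L₁)/(α₁L₁ − α₂L₂)
L₂ − L₁ = 1.9030 − 1.9009 = 2.10×10⁻³ m
α₁L₁ − α₂L₂ = 1.24×10⁻⁵×1.9009 − 90.2×10⁻⁷×1.9030 = 6.4061×10⁻⁶ m/K
ΔT = 2.10×10⁻³ / 6.4061×10⁻⁶ = 327.813 K
T = 14.3 + 327.813 = 342.113 °C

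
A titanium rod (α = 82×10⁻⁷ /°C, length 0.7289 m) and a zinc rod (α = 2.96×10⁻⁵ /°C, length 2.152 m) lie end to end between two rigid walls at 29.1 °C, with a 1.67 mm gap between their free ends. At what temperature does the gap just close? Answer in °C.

T = 53.1 °C

α₁L₁ = 5.97698×10⁻⁶ m/K, α₂L₂ = 6.36992×10⁻⁵ m/K → total 6.967618×10⁻⁵ m/K
ΔT = g/(α₁L₁+α₂L₂) = 1.67×10⁻³ / 6.967618×10⁻⁵ = 23.968 K
T = 29.1 + 23.968 = 53.068 °C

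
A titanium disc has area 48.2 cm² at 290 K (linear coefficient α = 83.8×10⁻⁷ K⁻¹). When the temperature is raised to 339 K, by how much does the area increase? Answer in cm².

Area coefficient ≈ 2α; |ΔT| = 49 K
ΔA = 2αA₀ΔT = 2(83.8×10⁻⁷)(48.2)(49) = 0.0396 cm²

ΔA = 0.0396 cm²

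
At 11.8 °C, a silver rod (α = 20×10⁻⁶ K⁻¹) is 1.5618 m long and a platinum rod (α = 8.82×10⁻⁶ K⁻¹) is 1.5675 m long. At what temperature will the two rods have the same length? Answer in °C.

T = 339.2 °C

Equal length when α₁L₁ΔT − α₂L₂ΔT = L₂ − L₁ = 5.70×10⁻³ m
α₁L₁ = 3.1236×10⁻⁵, α₂L₂ = 1.382535×10⁻⁵ → Δ(αL) = 1.741065×10⁻⁵ m/K
ΔT = 5.70×10⁻³ / 1.741065×10⁻⁵ = 327.386 K, so T = 11.8 + 327.386 = 339.186 °C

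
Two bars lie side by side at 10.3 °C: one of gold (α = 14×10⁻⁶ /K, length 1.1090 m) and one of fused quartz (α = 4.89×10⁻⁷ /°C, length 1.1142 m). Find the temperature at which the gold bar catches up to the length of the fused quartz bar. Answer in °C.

Equal length when α₁L₁ΔT − α₂L₂ΔT = L₂ − L₁ = 5.20×10⁻³ m
α₁L₁ = 1.5526×10⁻⁵, α₂L₂ = 5.448438×10⁻⁷ → Δ(αL) = 1.49811562×10⁻⁵ m/K
ΔT = 5.20×10⁻³ / 1.49811562×10⁻⁵ = 347.103 K, so T = 10.3 + 347.103 = 357.403 °C

T = 357.4 °C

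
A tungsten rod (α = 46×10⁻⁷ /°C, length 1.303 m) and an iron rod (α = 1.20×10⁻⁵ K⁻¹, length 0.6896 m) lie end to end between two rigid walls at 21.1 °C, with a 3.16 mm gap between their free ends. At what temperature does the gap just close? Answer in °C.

α₁L₁ = 5.9938×10⁻⁶ m/K, α₂L₂ = 8.2752×10⁻⁶ m/K → total 1.4269×10⁻⁵ m/K
ΔT = g/(α₁L₁+α₂L₂) = 3.16×10⁻³ / 1.4269×10⁻⁵ = 221.46 K
T = 21.1 + 221.46 = 242.56 °C

T = 243 °C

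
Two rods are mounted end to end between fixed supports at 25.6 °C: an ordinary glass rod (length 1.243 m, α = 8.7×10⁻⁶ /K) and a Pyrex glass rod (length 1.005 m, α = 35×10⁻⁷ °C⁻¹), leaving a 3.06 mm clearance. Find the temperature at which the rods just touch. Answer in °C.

T = 239 °C

α₁L₁ = 1.08141×10⁻⁵ m/K, α₂L₂ = 3.5175×10⁻⁶ m/K → total 1.43316×10⁻⁵ m/K
ΔT = g/(α₁L₁+α₂L₂) = 3.06×10⁻³ / 1.43316×10⁻⁵ = 213.51 K
T = 25.6 + 213.51 = 239.11 °C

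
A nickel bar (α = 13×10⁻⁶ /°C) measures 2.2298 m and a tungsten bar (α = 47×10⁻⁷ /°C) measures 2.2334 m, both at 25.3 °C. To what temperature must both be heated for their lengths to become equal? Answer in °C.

T = 220.0 °C

Equal length when α₁L₁ΔT − α₂L₂ΔT = L₂ − L₁ = 3.60×10⁻³ m
α₁L₁ = 2.89874×10⁻⁵, α₂L₂ = 1.049698×10⁻⁵ → Δ(αL) = 1.849042×10⁻⁵ m/K
ΔT = 3.60×10⁻³ / 1.849042×10⁻⁵ = 194.695 K, so T = 25.3 + 194.695 = 219.995 °C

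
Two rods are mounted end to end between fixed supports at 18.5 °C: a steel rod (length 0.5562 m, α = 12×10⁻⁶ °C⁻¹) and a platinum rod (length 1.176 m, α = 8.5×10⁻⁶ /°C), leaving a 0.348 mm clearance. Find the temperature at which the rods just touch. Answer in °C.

Gap closes when ΔL₁ + ΔL₂ = 0.348 mm = 3.48×10⁻⁴ m
(α₁L₁ + α₂L₂)ΔT = g
α₁L₁ + α₂L₂ = 12×10⁻⁶×0.5562 + 8.5×10⁻⁶×1.176 = 1.66704×10⁻⁵ m/K
ΔT = 3.48×10⁻⁴ / 1.66704×10⁻⁵ = 20.875 K
T = 18.5 + 20.875 = 39.375 °C

T = 39.4 °C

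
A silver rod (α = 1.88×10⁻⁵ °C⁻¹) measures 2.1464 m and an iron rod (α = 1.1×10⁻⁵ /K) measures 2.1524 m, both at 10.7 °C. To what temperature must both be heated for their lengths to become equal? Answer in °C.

Equal length when α₁L₁ΔT − α₂L₂ΔT = L₂ − L₁ = 6.00×10⁻³ m
α₁L₁ = 4.035232×10⁻⁵, α₂L₂ = 2.36764×10⁻⁵ → Δ(αL) = 1.667592×10⁻⁵ m/K
ΔT = 6.00×10⁻³ / 1.667592×10⁻⁵ = 359.800 K, so T = 10.7 + 359.800 = 370.500 °C

T = 370.5 °C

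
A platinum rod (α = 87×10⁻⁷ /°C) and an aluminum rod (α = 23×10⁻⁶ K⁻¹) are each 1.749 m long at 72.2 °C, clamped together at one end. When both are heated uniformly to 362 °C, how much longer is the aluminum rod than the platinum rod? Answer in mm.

7.25 mm

ΔT = 289.8 K
platinum: ΔL = 87×10⁻⁷ × 1.749 m × 289.8 = 4.4097×10⁻³ m = 4.4097 mm
aluminum: ΔL = 23×10⁻⁶ × 1.749 m × 289.8 = 1.1658×10⁻² m = 11.658 mm
difference = 11.658 − 4.4097 = 7.2483 mm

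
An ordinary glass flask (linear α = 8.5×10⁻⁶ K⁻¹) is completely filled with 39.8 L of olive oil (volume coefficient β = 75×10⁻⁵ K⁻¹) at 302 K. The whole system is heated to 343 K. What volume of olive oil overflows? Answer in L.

The flask also expands: β_container ≈ 3α = 2.55×10⁻⁵ /K
Net overflow = V₀(β_liq − 3α_cont)ΔT
β − 3α = 7.50×10⁻⁴ − 2.55×10⁻⁵ = 7.245×10⁻⁴ /K; ΔT = 41 K
ΔV = 39.8 × 7.245×10⁻⁴ × 41 = 1.18 L

1.18 L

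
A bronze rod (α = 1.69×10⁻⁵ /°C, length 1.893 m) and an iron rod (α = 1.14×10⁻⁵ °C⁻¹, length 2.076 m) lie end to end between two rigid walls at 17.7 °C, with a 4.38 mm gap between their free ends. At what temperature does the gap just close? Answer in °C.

T = 96.4 °C

Gap closes when ΔL₁ + ΔL₂ = 4.38 mm = 4.38×10⁻³ m
(α₁L₁ + α₂L₂)ΔT = g
α₁L₁ + α₂L₂ = 1.69×10⁻⁵×1.893 + 1.14×10⁻⁵×2.076 = 5.56581×10⁻⁵ m/K
ΔT = 4.38×10⁻³ / 5.56581×10⁻⁵ = 78.695 K
T = 17.7 + 78.695 = 96.395 °C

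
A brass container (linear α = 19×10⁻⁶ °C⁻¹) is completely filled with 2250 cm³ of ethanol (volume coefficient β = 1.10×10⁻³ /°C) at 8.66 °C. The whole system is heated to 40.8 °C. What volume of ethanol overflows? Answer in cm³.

75.4 cm³

The container also expands: β_container ≈ 3α = 5.7×10⁻⁵ /K
Net overflow = V₀(β_liq − 3α_cont)ΔT
β − 3α = 1.10×10⁻³ − 5.7×10⁻⁵ = 1.043×10⁻³ /K; ΔT = 32.14 K
ΔV = 2250 × 1.043×10⁻³ × 32.14 = 75.4 cm³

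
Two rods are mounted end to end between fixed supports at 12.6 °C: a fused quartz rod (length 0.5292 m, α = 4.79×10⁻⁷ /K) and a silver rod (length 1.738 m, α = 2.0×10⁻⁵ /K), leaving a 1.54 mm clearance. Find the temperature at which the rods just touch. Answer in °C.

T = 56.6 °C

Gap closes when ΔL₁ + ΔL₂ = 1.54 mm = 1.54×10⁻³ m
(α₁L₁ + α₂L₂)ΔT = g
α₁L₁ + α₂L₂ = 4.79×10⁻⁷×0.5292 + 2.0×10⁻⁵×1.738 = 3.50134868×10⁻⁵ m/K
ΔT = 1.54×10⁻³ / 3.50134868×10⁻⁵ = 43.983 K
T = 12.6 + 43.983 = 56.583 °C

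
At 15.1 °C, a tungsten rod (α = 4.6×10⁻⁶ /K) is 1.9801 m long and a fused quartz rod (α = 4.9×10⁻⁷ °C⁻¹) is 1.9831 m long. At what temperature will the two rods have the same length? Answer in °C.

Equal length when α₁L₁ΔT − α₂L₂ΔT = L₂ − L₁ = 3.00×10⁻³ m
α₁L₁ = 9.10846×10⁻⁶, α₂L₂ = 9.71719×10⁻⁷ → Δ(αL) = 8.136741×10⁻⁶ m/K
ΔT = 3.00×10⁻³ / 8.136741×10⁻⁶ = 368.698 K, so T = 15.1 + 368.698 = 383.798 °C

T = 383.8 °C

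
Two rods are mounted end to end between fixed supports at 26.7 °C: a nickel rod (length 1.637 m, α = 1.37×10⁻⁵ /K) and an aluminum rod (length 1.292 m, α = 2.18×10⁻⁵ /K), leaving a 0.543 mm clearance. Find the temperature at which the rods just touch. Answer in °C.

α₁L₁ = 2.24269×10⁻⁵ m/K, α₂L₂ = 2.81656×10⁻⁵ m/K → total 5.05925×10⁻⁵ m/K
ΔT = g/(α₁L₁+α₂L₂) = 5.43×10⁻⁴ / 5.05925×10⁻⁵ = 10.733 K
T = 26.7 + 10.733 = 37.433 °C

T = 37.4 °C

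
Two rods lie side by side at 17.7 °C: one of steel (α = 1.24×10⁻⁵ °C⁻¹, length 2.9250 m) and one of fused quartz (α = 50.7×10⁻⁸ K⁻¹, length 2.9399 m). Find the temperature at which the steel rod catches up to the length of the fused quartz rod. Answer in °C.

T = 446.1 °C

Equal length when α₁L₁ΔT − α₂L₂ΔT = L₂ − L₁ = 1.49×10⁻² m
α₁L₁ = 3.627×10⁻⁵, α₂L₂ = 1.4905293×10⁻⁶ → Δ(αL) = 3.47794707×10⁻⁵ m/K
ΔT = 1.49×10⁻² / 3.47794707×10⁻⁵ = 428.414 K, so T = 17.7 + 428.414 = 446.114 °C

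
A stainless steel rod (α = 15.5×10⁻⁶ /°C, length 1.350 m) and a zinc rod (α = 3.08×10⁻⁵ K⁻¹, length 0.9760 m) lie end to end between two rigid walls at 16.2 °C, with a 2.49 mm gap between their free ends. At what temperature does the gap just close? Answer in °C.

T = 65.0 °C

Gap closes when ΔL₁ + ΔL₂ = 2.49 mm = 2.49×10⁻³ m
(α₁L₁ + α₂L₂)ΔT = g
α₁L₁ + α₂L₂ = 15.5×10⁻⁶×1.350 + 3.08×10⁻⁵×0.9760 = 5.09858×10⁻⁵ m/K
ΔT = 2.49×10⁻³ / 5.09858×10⁻⁵ = 48.837 K
T = 16.2 + 48.837 = 65.037 °C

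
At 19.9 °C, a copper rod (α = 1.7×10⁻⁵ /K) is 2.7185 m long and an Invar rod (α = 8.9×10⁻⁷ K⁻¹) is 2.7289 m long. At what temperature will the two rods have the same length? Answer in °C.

L₁(1 + α₁ΔT) = L₂(1 + α₂ΔT) ⇒ ΔT = (L₂ − L₁)/(α₁L₁ − α₂L₂)
L₂ − L₁ = 2.7289 − 2.7185 = 1.04×10⁻² m
α₁L₁ − α₂L₂ = 1.7×10⁻⁵×2.7185 − 8.9×10⁻⁷×2.7289 = 4.3785779×10⁻⁵ m/K
ΔT = 1.04×10⁻² / 4.3785779×10⁻⁵ = 237.520 K
T = 19.9 + 237.520 = 257.420 °C

T = 257.4 °C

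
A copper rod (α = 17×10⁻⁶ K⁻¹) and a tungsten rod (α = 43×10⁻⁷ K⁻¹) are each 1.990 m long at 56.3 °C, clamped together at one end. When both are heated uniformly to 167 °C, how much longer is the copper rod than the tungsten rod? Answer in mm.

ΔT = 110.7 K
copper: ΔL = 17×10⁻⁶ × 1.990 m × 110.7 = 3.7450×10⁻³ m = 3.7450 mm
tungsten: ΔL = 43×10⁻⁷ × 1.990 m × 110.7 = 9.4726×10⁻⁴ m = 0.94726 mm
difference = 3.7450 − 0.94726 = 2.79774 mm

2.80 mm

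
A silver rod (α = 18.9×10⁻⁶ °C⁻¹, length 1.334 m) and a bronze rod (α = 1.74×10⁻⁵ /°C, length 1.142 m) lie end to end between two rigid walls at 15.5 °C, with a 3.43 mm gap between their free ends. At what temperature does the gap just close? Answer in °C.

Gap closes when ΔL₁ + ΔL₂ = 3.43 mm = 3.43×10⁻³ m
(α₁L₁ + α₂L₂)ΔT = g
α₁L₁ + α₂L₂ = 18.9×10⁻⁶×1.334 + 1.74×10⁻⁵×1.142 = 4.50834×10⁻⁵ m/K
ΔT = 3.43×10⁻³ / 4.50834×10⁻⁵ = 76.081 K
T = 15.5 + 76.081 = 91.581 °C

T = 91.6 °C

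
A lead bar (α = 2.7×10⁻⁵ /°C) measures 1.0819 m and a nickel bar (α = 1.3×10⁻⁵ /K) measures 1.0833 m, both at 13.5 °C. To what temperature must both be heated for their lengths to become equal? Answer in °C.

Equal length when α₁L₁ΔT − α₂L₂ΔT = L₂ − L₁ = 1.40×10⁻³ m
α₁L₁ = 2.92113×10⁻⁵, α₂L₂ = 1.40829×10⁻⁵ → Δ(αL) = 1.51284×10⁻⁵ m/K
ΔT = 1.40×10⁻³ / 1.51284×10⁻⁵ = 92.541 K, so T = 13.5 + 92.541 = 106.041 °C

T = 106.0 °C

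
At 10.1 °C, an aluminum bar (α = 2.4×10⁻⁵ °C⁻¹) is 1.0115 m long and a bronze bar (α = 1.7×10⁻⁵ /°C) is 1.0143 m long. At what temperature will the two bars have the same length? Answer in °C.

T = 408.2 °C

Equal length when α₁L₁ΔT − α₂L₂ΔT = L₂ − L₁ = 2.80×10⁻³ m
α₁L₁ = 2.4276×10⁻⁵, α₂L₂ = 1.72431×10⁻⁵ → Δ(αL) = 7.0329×10⁻⁶ m/K
ΔT = 2.80×10⁻³ / 7.0329×10⁻⁶ = 398.129 K, so T = 10.1 + 398.129 = 408.229 °C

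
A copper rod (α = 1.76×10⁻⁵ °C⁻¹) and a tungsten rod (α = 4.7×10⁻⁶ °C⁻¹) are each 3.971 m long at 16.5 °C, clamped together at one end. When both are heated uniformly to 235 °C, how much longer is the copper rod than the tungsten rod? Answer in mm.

ΔT = 218.5 K
copper: ΔL = 1.76×10⁻⁵ × 3.971 m × 218.5 = 1.5271×10⁻² m = 15.271 mm
tungsten: ΔL = 4.7×10⁻⁶ × 3.971 m × 218.5 = 4.0780×10⁻³ m = 4.0780 mm
difference = 15.271 − 4.0780 = 11.193 mm

11.2 mm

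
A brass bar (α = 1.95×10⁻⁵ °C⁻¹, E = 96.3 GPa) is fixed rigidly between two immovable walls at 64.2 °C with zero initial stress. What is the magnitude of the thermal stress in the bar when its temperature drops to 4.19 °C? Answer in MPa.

Fully constrained: the free strain ε = αΔT is blocked, so σ = Eε = EαΔT.
|ΔT| = 60.01 K
σ = 96.3×10⁹ × 1.95×10⁻⁵ × 60.01 = 1.13×10⁸ Pa

σ = 113 MPa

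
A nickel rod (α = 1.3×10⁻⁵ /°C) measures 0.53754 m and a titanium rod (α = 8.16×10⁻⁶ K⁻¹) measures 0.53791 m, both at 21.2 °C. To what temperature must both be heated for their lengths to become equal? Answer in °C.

T = 163.6 °C

Equal length when α₁L₁ΔT − α₂L₂ΔT = L₂ − L₁ = 3.70×10⁻⁴ m
α₁L₁ = 6.98802×10⁻⁶, α₂L₂ = 4.3893456×10⁻⁶ → Δ(αL) = 2.5986744×10⁻⁶ m/K
ΔT = 3.70×10⁻⁴ / 2.5986744×10⁻⁶ = 142.380 K, so T = 21.2 + 142.380 = 163.580 °C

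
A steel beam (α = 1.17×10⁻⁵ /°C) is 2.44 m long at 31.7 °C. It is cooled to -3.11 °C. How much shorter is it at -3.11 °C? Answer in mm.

|ΔT| = |-3.11 − 31.7| = 34.81 K
ΔL = αL₀ΔT = (1.17×10⁻⁵)(2.44)(34.81) = 9.94×10⁻⁴ m

ΔL = 0.994 mm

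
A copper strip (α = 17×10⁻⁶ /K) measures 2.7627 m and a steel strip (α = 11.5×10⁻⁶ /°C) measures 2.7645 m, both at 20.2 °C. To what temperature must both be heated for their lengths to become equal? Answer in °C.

T = 138.8 °C

Equal length when α₁L₁ΔT − α₂L₂ΔT = L₂ − L₁ = 1.80×10⁻³ m
α₁L₁ = 4.69659×10⁻⁵, α₂L₂ = 3.179175×10⁻⁵ → Δ(αL) = 1.517415×10⁻⁵ m/K
ΔT = 1.80×10⁻³ / 1.517415×10⁻⁵ = 118.623 K, so T = 20.2 + 118.623 = 138.823 °C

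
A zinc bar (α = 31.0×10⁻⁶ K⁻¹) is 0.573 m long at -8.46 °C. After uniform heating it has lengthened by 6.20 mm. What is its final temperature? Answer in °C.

T = 341 °C

ΔL = αL₀ΔT ⇒ ΔT = ΔL / (αL₀)
ΔT = 6.20×10⁻³ m / (31.0×10⁻⁶ × 0.573 m) = 349.04 K
T = -8.46 + 349.04 = 340.58 °C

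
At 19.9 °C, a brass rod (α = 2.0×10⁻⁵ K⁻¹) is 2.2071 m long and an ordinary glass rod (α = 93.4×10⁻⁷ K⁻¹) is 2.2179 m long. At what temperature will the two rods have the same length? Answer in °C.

T = 480.9 °C

Equal length when α₁L₁ΔT − α₂L₂ΔT = L₂ − L₁ = 1.08×10⁻² m
α₁L₁ = 4.4142×10⁻⁵, α₂L₂ = 2.0715186×10⁻⁵ → Δ(αL) = 2.3426814×10⁻⁵ m/K
ΔT = 1.08×10⁻² / 2.3426814×10⁻⁵ = 461.010 K, so T = 19.9 + 461.010 = 480.910 °C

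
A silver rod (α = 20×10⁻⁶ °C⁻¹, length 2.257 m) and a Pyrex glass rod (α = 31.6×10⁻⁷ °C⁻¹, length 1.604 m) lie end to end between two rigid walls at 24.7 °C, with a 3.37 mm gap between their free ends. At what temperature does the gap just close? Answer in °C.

T = 91.8 °C

Gap closes when ΔL₁ + ΔL₂ = 3.37 mm = 3.37×10⁻³ m
(α₁L₁ + α₂L₂)ΔT = g
α₁L₁ + α₂L₂ = 20×10⁻⁶×2.257 + 31.6×10⁻⁷×1.604 = 5.020864×10⁻⁵ m/K
ΔT = 3.37×10⁻³ / 5.020864×10⁻⁵ = 67.120 K
T = 24.7 + 67.120 = 91.820 °C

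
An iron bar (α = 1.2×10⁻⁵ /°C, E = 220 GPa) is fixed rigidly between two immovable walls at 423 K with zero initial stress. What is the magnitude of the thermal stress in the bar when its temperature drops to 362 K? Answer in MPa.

Fully constrained: the free strain ε = αΔT is blocked, so σ = Eε = EαΔT.
|ΔT| = 61 K
σ = 220×10⁹ × 1.2×10⁻⁵ × 61 = 1.61×10⁸ Pa

σ = 161 MPa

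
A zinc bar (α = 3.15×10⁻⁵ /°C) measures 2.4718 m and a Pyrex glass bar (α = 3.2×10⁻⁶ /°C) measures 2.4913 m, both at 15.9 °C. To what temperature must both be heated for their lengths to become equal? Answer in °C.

T = 294.9 °C

L₁(1 + α₁ΔT) = L₂(1 + α₂ΔT) ⇒ ΔT = (L₂ − L₁)/(α₁L₁ − α₂L₂)
L₂ − L₁ = 2.4913 − 2.4718 = 1.95×10⁻² m
α₁L₁ − α₂L₂ = 3.15×10⁻⁵×2.4718 − 3.2×10⁻⁶×2.4913 = 6.988954×10⁻⁵ m/K
ΔT = 1.95×10⁻² / 6.988954×10⁻⁵ = 279.012 K
T = 15.9 + 279.012 = 294.912 °C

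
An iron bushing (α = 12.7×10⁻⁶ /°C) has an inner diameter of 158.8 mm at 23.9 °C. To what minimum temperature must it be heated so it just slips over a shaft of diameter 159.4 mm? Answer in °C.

Required Δd = 159.4 − 158.8 = 0.6 mm
Δd = αd₀ΔT ⇒ ΔT = Δd/(αd₀) = 0.6 / (12.7×10⁻⁶ × 158.8) = 297.51 K
T_min = 23.9 + 297.51 = 321.41 °C

T = 321 °C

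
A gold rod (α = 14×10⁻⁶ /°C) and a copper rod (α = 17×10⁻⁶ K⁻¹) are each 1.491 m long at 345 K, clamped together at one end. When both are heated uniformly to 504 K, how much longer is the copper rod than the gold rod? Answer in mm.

ΔT = 159 K
gold: ΔL = 14×10⁻⁶ × 1.491 m × 159 = 3.3190×10⁻³ m = 3.3190 mm
copper: ΔL = 17×10⁻⁶ × 1.491 m × 159 = 4.0302×10⁻³ m = 4.0302 mm
difference = 4.0302 − 3.3190 = 0.7112 mm

0.711 mm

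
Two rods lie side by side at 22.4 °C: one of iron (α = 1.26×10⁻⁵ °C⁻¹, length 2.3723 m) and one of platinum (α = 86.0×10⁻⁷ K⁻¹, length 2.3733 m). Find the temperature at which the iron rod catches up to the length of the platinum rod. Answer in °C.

Equal length when α₁L₁ΔT − α₂L₂ΔT = L₂ − L₁ = 1.00×10⁻³ m
α₁L₁ = 2.989098×10⁻⁵, α₂L₂ = 2.041038×10⁻⁵ → Δ(αL) = 9.4806×10⁻⁶ m/K
ΔT = 1.00×10⁻³ / 9.4806×10⁻⁶ = 105.479 K, so T = 22.4 + 105.479 = 127.879 °C

T = 127.9 °C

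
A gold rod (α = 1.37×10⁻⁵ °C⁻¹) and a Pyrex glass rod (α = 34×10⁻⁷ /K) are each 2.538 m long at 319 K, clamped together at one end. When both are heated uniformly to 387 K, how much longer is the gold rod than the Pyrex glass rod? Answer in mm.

ΔT = 68 K
gold: ΔL = 1.37×10⁻⁵ × 2.538 m × 68 = 2.3644×10⁻³ m = 2.3644 mm
Pyrex glass: ΔL = 34×10⁻⁷ × 2.538 m × 68 = 5.8679×10⁻⁴ m = 0.58679 mm
difference = 2.3644 − 0.58679 = 1.77761 mm

1.78 mm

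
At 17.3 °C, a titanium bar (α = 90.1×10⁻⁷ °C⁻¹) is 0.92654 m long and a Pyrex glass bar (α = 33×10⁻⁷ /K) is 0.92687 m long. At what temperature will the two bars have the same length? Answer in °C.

T = 79.69 °C

Equal length when α₁L₁ΔT − α₂L₂ΔT = L₂ − L₁ = 3.30×10⁻⁴ m
α₁L₁ = 8.3481254×10⁻⁶, α₂L₂ = 3.058671×10⁻⁶ → Δ(αL) = 5.2894544×10⁻⁶ m/K
ΔT = 3.30×10⁻⁴ / 5.2894544×10⁻⁶ = 62.3883 K, so T = 17.3 + 62.3883 = 79.6883 °C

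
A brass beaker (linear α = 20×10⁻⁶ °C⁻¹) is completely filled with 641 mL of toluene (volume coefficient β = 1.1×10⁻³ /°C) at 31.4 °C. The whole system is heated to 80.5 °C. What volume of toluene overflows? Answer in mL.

32.7 mL

The beaker also expands: β_container ≈ 3α = 6.0×10⁻⁵ /K
Net overflow = V₀(β_liq − 3α_cont)ΔT
β − 3α = 1.10×10⁻³ − 6.0×10⁻⁵ = 1.04×10⁻³ /K; ΔT = 49.1 K
ΔV = 641 × 1.04×10⁻³ × 49.1 = 32.7 mL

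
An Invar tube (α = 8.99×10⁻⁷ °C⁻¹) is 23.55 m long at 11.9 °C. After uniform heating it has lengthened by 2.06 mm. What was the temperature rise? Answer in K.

ΔL = αL₀ΔT ⇒ ΔT = ΔL / (αL₀)
ΔT = 2.06×10⁻³ m / (8.99×10⁻⁷ × 23.55 m) = 97.301 K

ΔT = 97.3 K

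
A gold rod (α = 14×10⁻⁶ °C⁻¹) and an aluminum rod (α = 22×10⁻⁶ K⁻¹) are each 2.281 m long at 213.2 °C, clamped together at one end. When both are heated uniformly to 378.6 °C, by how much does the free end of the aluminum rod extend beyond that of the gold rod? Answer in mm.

3.02 mm

ΔT = 165.4 K
gold: ΔL = 14×10⁻⁶ × 2.281 m × 165.4 = 5.2819×10⁻³ m = 5.2819 mm
aluminum: ΔL = 22×10⁻⁶ × 2.281 m × 165.4 = 8.3001×10⁻³ m = 8.3001 mm
difference = 8.3001 − 5.2819 = 3.0182 mm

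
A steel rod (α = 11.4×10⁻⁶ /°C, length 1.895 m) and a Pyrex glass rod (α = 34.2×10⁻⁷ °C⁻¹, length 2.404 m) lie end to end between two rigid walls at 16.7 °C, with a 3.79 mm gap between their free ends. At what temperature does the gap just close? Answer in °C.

T = 144 °C

α₁L₁ = 2.1603×10⁻⁵ m/K, α₂L₂ = 8.22168×10⁻⁶ m/K → total 2.982468×10⁻⁵ m/K
ΔT = g/(α₁L₁+α₂L₂) = 3.79×10⁻³ / 2.982468×10⁻⁵ = 127.08 K
T = 16.7 + 127.08 = 143.78 °C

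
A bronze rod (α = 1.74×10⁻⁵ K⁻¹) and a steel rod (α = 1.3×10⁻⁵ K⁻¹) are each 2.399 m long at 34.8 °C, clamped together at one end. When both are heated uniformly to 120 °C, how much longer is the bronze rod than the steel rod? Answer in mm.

0.899 mm

ΔT = 85.2 K
bronze: ΔL = 1.74×10⁻⁵ × 2.399 m × 85.2 = 3.5565×10⁻³ m = 3.5565 mm
steel: ΔL = 1.3×10⁻⁵ × 2.399 m × 85.2 = 2.6571×10⁻³ m = 2.6571 mm
difference = 3.5565 − 2.6571 = 0.8994 mm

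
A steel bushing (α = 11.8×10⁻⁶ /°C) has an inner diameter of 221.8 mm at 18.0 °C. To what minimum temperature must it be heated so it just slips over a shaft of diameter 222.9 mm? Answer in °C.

Required Δd = 222.9 − 221.8 = 1.1 mm
Δd = αd₀ΔT ⇒ ΔT = Δd/(αd₀) = 1.1 / (11.8×10⁻⁶ × 221.8) = 420.29 K
T_min = 18.0 + 420.29 = 438.29 °C

T = 438 °C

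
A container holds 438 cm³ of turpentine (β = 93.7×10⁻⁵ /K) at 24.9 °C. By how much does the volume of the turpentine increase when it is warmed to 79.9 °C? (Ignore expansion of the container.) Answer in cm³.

|ΔT| = |79.9 − 24.9| = 55.0 K
ΔV = βV₀ΔT = (93.7×10⁻⁵)(438)(55.0) = 22.6 cm³

ΔV = 22.6 cm³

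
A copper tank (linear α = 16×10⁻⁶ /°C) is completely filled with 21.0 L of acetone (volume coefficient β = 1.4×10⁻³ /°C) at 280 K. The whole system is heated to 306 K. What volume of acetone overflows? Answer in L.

The tank also expands: β_container ≈ 3α = 4.8×10⁻⁵ /K
Net overflow = V₀(β_liq − 3α_cont)ΔT
β − 3α = 1.40×10⁻³ − 4.8×10⁻⁵ = 1.352×10⁻³ /K; ΔT = 26 K
ΔV = 21.0 × 1.352×10⁻³ × 26 = 0.738 L

0.738 L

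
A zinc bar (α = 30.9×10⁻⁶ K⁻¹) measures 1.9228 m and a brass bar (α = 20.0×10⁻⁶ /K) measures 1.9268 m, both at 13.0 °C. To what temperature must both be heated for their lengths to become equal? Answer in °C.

T = 204.6 °C

Equal length when α₁L₁ΔT − α₂L₂ΔT = L₂ − L₁ = 4.00×10⁻³ m
α₁L₁ = 5.941452×10⁻⁵, α₂L₂ = 3.8536×10⁻⁵ → Δ(αL) = 2.087852×10⁻⁵ m/K
ΔT = 4.00×10⁻³ / 2.087852×10⁻⁵ = 191.584 K, so T = 13.0 + 191.584 = 204.584 °C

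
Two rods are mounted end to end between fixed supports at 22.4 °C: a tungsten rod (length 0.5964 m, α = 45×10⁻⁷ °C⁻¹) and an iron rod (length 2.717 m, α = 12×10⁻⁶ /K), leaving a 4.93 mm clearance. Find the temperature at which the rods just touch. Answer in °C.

α₁L₁ = 2.6838×10⁻⁶ m/K, α₂L₂ = 3.2604×10⁻⁵ m/K → total 3.52878×10⁻⁵ m/K
ΔT = g/(α₁L₁+α₂L₂) = 4.93×10⁻³ / 3.52878×10⁻⁵ = 139.71 K
T = 22.4 + 139.71 = 162.11 °C

T = 162 °C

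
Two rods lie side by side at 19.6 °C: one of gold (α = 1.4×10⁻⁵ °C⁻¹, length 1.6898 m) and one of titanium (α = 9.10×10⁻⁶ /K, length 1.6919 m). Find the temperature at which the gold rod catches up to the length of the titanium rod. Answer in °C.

L₁(1 + α₁ΔT) = L₂(1 + α₂ΔT) ⇒ ΔT = (L₂ − L₁)/(α₁L₁ − α₂L₂)
L₂ − L₁ = 1.6919 − 1.6898 = 2.10×10⁻³ m
α₁L₁ − α₂L₂ = 1.4×10⁻⁵×1.6898 − 9.10×10⁻⁶×1.6919 = 8.26091×10⁻⁶ m/K
ΔT = 2.10×10⁻³ / 8.26091×10⁻⁶ = 254.209 K
T = 19.6 + 254.209 = 273.809 °C

T = 273.8 °C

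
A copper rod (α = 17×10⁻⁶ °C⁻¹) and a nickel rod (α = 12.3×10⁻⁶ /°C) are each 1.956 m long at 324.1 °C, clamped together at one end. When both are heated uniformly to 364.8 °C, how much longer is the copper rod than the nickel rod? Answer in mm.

ΔT = 40.7 K
copper: ΔL = 17×10⁻⁶ × 1.956 m × 40.7 = 1.3534×10⁻³ m = 1.3534 mm
nickel: ΔL = 12.3×10⁻⁶ × 1.956 m × 40.7 = 9.7919×10⁻⁴ m = 0.97919 mm
difference = 1.3534 − 0.97919 = 0.37421 mm

0.374 mm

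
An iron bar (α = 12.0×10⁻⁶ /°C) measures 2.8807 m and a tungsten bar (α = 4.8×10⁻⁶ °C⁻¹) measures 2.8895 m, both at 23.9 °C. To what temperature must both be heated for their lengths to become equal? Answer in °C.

Equal length when α₁L₁ΔT − α₂L₂ΔT = L₂ − L₁ = 8.80×10⁻³ m
α₁L₁ = 3.45684×10⁻⁵, α₂L₂ = 1.38696×10⁻⁵ → Δ(αL) = 2.06988×10⁻⁵ m/K
ΔT = 8.80×10⁻³ / 2.06988×10⁻⁵ = 425.145 K, so T = 23.9 + 425.145 = 449.045 °C

T = 449.0 °C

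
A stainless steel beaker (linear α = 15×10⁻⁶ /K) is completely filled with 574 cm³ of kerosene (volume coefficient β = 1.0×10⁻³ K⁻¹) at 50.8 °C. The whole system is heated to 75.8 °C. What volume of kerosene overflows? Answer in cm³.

The beaker also expands: β_container ≈ 3α = 4.5×10⁻⁵ /K
Net overflow = V₀(β_liq − 3α_cont)ΔT
β − 3α = 1.00×10⁻³ − 4.5×10⁻⁵ = 9.55×10⁻⁴ /K; ΔT = 25.0 K
ΔV = 574 × 9.55×10⁻⁴ × 25.0 = 13.7 cm³

13.7 cm³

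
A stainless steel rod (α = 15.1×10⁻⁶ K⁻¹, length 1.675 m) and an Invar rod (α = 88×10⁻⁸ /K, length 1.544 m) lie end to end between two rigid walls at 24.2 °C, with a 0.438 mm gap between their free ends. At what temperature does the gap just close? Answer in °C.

Gap closes when ΔL₁ + ΔL₂ = 0.438 mm = 4.38×10⁻⁴ m
(α₁L₁ + α₂L₂)ΔT = g
α₁L₁ + α₂L₂ = 15.1×10⁻⁶×1.675 + 88×10⁻⁸×1.544 = 2.665122×10⁻⁵ m/K
ΔT = 4.38×10⁻⁴ / 2.665122×10⁻⁵ = 16.435 K
T = 24.2 + 16.435 = 40.635 °C

T = 40.6 °C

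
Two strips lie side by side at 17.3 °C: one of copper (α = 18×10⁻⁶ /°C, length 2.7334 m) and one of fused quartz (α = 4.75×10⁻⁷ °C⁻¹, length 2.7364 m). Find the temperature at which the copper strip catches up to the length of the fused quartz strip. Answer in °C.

T = 79.93 °C

Equal length when α₁L₁ΔT − α₂L₂ΔT = L₂ − L₁ = 3.00×10⁻³ m
α₁L₁ = 4.92012×10⁻⁵, α₂L₂ = 1.29979×10⁻⁶ → Δ(αL) = 4.790141×10⁻⁵ m/K
ΔT = 3.00×10⁻³ / 4.790141×10⁻⁵ = 62.6286 K, so T = 17.3 + 62.6286 = 79.9286 °C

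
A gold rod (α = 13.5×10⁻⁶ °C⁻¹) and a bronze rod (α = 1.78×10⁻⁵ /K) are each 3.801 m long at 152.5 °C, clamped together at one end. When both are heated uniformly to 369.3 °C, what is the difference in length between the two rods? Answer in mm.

ΔT = 216.8 K
gold: ΔL = 13.5×10⁻⁶ × 3.801 m × 216.8 = 1.1125×10⁻² m = 11.125 mm
bronze: ΔL = 1.78×10⁻⁵ × 3.801 m × 216.8 = 1.4668×10⁻² m = 14.668 mm
difference = 14.668 − 11.125 = 3.543 mm

3.54 mm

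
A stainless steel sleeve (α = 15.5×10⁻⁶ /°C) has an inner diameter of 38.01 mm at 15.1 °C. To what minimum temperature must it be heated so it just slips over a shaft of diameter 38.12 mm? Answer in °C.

Required Δd = 38.12 − 38.01 = 0.11 mm
Δd = αd₀ΔT ⇒ ΔT = Δd/(αd₀) = 0.11 / (15.5×10⁻⁶ × 38.01) = 186.71 K
T_min = 15.1 + 186.71 = 201.81 °C

T = 202 °C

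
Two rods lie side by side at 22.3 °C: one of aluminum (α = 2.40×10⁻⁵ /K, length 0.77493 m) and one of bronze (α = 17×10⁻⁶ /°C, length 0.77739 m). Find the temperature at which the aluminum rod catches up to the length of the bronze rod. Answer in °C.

L₁(1 + α₁ΔT) = L₂(1 + α₂ΔT) ⇒ ΔT = (L₂ − L₁)/(α₁L₁ − α₂L₂)
L₂ − L₁ = 0.77739 − 0.77493 = 2.46×10⁻³ m
α₁L₁ − α₂L₂ = 2.40×10⁻⁵×0.77493 − 17×10⁻⁶×0.77739 = 5.38269×10⁻⁶ m/K
ΔT = 2.46×10⁻³ / 5.38269×10⁻⁶ = 457.021 K
T = 22.3 + 457.021 = 479.321 °C

T = 479.3 °C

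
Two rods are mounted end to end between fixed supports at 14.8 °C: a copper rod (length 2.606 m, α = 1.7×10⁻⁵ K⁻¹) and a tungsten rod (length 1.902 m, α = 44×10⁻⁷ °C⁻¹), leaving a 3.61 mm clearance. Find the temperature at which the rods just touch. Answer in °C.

Gap closes when ΔL₁ + ΔL₂ = 3.61 mm = 3.61×10⁻³ m
(α₁L₁ + α₂L₂)ΔT = g
α₁L₁ + α₂L₂ = 1.7×10⁻⁵×2.606 + 44×10⁻⁷×1.902 = 5.26708×10⁻⁵ m/K
ΔT = 3.61×10⁻³ / 5.26708×10⁻⁵ = 68.539 K
T = 14.8 + 68.539 = 83.339 °C

T = 83.3 °C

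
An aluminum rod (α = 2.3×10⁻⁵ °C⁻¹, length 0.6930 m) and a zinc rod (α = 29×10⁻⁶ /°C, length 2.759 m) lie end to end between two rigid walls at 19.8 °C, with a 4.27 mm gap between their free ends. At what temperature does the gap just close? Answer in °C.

T = 64.3 °C

α₁L₁ = 1.5939×10⁻⁵ m/K, α₂L₂ = 8.0011×10⁻⁵ m/K → total 9.595×10⁻⁵ m/K
ΔT = g/(α₁L₁+α₂L₂) = 4.27×10⁻³ / 9.595×10⁻⁵ = 44.502 K
T = 19.8 + 44.502 = 64.302 °C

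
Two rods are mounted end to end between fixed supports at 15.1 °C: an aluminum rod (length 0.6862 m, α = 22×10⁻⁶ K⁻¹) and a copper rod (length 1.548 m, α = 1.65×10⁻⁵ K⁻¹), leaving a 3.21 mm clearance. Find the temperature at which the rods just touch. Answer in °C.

α₁L₁ = 1.50964×10⁻⁵ m/K, α₂L₂ = 2.5542×10⁻⁵ m/K → total 4.06384×10⁻⁵ m/K
ΔT = g/(α₁L₁+α₂L₂) = 3.21×10⁻³ / 4.06384×10⁻⁵ = 78.989 K
T = 15.1 + 78.989 = 94.089 °C

T = 94.1 °C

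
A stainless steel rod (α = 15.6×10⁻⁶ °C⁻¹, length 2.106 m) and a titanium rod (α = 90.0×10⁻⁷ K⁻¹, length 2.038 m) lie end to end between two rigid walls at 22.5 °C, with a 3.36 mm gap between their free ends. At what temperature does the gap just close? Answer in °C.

α₁L₁ = 3.28536×10⁻⁵ m/K, α₂L₂ = 1.8342×10⁻⁵ m/K → total 5.11956×10⁻⁵ m/K
ΔT = g/(α₁L₁+α₂L₂) = 3.36×10⁻³ / 5.11956×10⁻⁵ = 65.631 K
T = 22.5 + 65.631 = 88.131 °C

T = 88.1 °C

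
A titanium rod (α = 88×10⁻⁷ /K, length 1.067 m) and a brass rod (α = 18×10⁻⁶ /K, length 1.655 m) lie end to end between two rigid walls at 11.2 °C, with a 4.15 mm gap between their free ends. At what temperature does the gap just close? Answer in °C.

α₁L₁ = 9.3896×10⁻⁶ m/K, α₂L₂ = 2.979×10⁻⁵ m/K → total 3.91796×10⁻⁵ m/K
ΔT = g/(α₁L₁+α₂L₂) = 4.15×10⁻³ / 3.91796×10⁻⁵ = 105.92 K
T = 11.2 + 105.92 = 117.12 °C

T = 117 °C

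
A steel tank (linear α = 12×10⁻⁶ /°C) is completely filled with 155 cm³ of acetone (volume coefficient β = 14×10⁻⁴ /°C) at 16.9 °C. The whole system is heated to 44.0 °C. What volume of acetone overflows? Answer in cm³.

5.73 cm³

The tank also expands: β_container ≈ 3α = 3.6×10⁻⁵ /K
Net overflow = V₀(β_liq − 3α_cont)ΔT
β − 3α = 1.40×10⁻³ − 3.6×10⁻⁵ = 1.364×10⁻³ /K; ΔT = 27.1 K
ΔV = 155 × 1.364×10⁻³ × 27.1 = 5.73 cm³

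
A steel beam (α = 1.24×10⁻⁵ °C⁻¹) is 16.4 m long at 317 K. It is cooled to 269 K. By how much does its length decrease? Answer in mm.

ΔL = 9.76 mm

|ΔT| = |269 − 317| = 48 K
ΔL = αL₀ΔT = (1.24×10⁻⁵)(16.4)(48) = 9.76×10⁻³ m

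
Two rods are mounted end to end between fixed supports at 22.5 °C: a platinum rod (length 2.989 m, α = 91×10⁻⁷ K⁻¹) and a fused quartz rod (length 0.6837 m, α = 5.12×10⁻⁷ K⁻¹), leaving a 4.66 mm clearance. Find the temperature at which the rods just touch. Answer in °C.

T = 192 °C

Gap closes when ΔL₁ + ΔL₂ = 4.66 mm = 4.66×10⁻³ m
(α₁L₁ + α₂L₂)ΔT = g
α₁L₁ + α₂L₂ = 91×10⁻⁷×2.989 + 5.12×10⁻⁷×0.6837 = 2.75499544×10⁻⁵ m/K
ΔT = 4.66×10⁻³ / 2.75499544×10⁻⁵ = 169.15 K
T = 22.5 + 169.15 = 191.65 °C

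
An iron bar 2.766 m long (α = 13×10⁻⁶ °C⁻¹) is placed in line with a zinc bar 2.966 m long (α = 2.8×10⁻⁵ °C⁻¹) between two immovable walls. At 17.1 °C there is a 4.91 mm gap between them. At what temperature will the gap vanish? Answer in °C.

α₁L₁ = 3.5958×10⁻⁵ m/K, α₂L₂ = 8.3048×10⁻⁵ m/K → total 1.19006×10⁻⁴ m/K
ΔT = g/(α₁L₁+α₂L₂) = 4.91×10⁻³ / 1.19006×10⁻⁴ = 41.258 K
T = 17.1 + 41.258 = 58.358 °C

T = 58.4 °C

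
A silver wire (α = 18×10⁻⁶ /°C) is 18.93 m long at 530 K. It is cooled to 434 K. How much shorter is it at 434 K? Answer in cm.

ΔL = 3.27 cm

|ΔT| = |434 − 530| = 96 K
ΔL = αL₀ΔT = (18×10⁻⁶)(18.93)(96) = 3.27×10⁻² m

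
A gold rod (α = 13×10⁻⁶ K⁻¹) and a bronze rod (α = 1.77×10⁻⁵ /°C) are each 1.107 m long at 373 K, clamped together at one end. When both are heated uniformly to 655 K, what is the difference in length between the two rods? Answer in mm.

ΔT = 282 K
gold: ΔL = 13×10⁻⁶ × 1.107 m × 282 = 4.0583×10⁻³ m = 4.0583 mm
bronze: ΔL = 1.77×10⁻⁵ × 1.107 m × 282 = 5.5255×10⁻³ m = 5.5255 mm
difference = 5.5255 − 4.0583 = 1.4672 mm

1.47 mm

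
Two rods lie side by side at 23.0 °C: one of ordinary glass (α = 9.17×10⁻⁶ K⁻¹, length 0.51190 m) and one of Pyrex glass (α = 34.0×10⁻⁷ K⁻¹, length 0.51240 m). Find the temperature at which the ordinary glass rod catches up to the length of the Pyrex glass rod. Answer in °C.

T = 192.4 °C

Equal length when α₁L₁ΔT − α₂L₂ΔT = L₂ − L₁ = 5.00×10⁻⁴ m
α₁L₁ = 4.694123×10⁻⁶, α₂L₂ = 1.74216×10⁻⁶ → Δ(αL) = 2.951963×10⁻⁶ m/K
ΔT = 5.00×10⁻⁴ / 2.951963×10⁻⁶ = 169.379 K, so T = 23.0 + 169.379 = 192.379 °C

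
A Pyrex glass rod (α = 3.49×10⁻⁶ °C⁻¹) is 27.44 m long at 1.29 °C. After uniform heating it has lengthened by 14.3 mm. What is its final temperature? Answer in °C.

ΔL = αL₀ΔT ⇒ ΔT = ΔL / (αL₀)
ΔT = 14.3×10⁻³ m / (3.49×10⁻⁶ × 27.44 m) = 149.32 K
T = 1.29 + 149.32 = 150.61 °C

T = 151 °C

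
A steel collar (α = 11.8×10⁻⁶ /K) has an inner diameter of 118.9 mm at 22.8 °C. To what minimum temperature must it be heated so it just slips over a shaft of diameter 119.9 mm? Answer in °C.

Required Δd = 119.9 − 118.9 = 1.0 mm
Δd = αd₀ΔT ⇒ ΔT = Δd/(αd₀) = 1.0 / (11.8×10⁻⁶ × 118.9) = 712.75 K
T_min = 22.8 + 712.75 = 735.55 °C

T = 736 °C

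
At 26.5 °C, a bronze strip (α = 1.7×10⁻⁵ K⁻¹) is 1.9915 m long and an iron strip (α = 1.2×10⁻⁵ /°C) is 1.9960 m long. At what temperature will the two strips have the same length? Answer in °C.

T = 480.9 °C

L₁(1 + α₁ΔT) = L₂(1 + α₂ΔT) ⇒ ΔT = (L₂ − L₁)/(α₁L₁ − α₂L₂)
L₂ − L₁ = 1.9960 − 1.9915 = 4.50×10⁻³ m
α₁L₁ − α₂L₂ = 1.7×10⁻⁵×1.9915 − 1.2×10⁻⁵×1.9960 = 9.9035×10⁻⁶ m/K
ΔT = 4.50×10⁻³ / 9.9035×10⁻⁶ = 454.385 K
T = 26.5 + 454.385 = 480.885 °C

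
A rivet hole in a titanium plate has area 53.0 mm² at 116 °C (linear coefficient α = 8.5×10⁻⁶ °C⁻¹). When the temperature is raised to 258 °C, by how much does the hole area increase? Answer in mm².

ΔA = 0.128 mm²

Area coefficient ≈ 2α; |ΔT| = 142 K
ΔA = 2αA₀ΔT = 2(8.5×10⁻⁶)(53.0)(142) = 0.128 mm²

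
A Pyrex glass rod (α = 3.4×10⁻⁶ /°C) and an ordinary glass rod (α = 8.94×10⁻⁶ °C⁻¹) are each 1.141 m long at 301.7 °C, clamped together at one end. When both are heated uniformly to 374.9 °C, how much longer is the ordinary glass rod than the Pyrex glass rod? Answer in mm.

0.463 mm

ΔT = 73.2 K
Pyrex glass: ΔL = 3.4×10⁻⁶ × 1.141 m × 73.2 = 2.8397×10⁻⁴ m = 0.28397 mm
ordinary glass: ΔL = 8.94×10⁻⁶ × 1.141 m × 73.2 = 7.4668×10⁻⁴ m = 0.74668 mm
difference = 0.74668 − 0.28397 = 0.46271 mm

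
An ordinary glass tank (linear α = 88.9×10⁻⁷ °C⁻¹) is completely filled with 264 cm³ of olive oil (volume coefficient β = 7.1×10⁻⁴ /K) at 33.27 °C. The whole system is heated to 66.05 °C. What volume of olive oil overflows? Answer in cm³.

5.91 cm³

The tank also expands: β_container ≈ 3α = 2.667×10⁻⁵ /K
Net overflow = V₀(β_liq − 3α_cont)ΔT
β − 3α = 7.10×10⁻⁴ − 2.667×10⁻⁵ = 6.8333×10⁻⁴ /K; ΔT = 32.78 K
ΔV = 264 × 6.8333×10⁻⁴ × 32.78 = 5.91 cm³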